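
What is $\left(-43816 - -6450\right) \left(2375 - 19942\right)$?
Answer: $656408522$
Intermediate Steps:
$\left(-43816 - -6450\right) \left(2375 - 19942\right) = \left(-43816 + 6450\right) \left(-17567\right) = \left(-37366\right) \left(-17567\right) = 656408522$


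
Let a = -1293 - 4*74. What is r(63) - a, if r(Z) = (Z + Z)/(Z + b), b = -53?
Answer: 8008/5 ≈ 1601.6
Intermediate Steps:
a = -1589 (a = -1293 - 296 = -1589)
r(Z) = 2*Z/(-53 + Z) (r(Z) = (Z + Z)/(Z - 53) = (2*Z)/(-53 + Z) = 2*Z/(-53 + Z))
r(63) - a = 2*63/(-53 + 63) - 1*(-1589) = 2*63/10 + 1589 = 2*63*(1/10) + 1589 = 63/5 + 1589 = 8008/5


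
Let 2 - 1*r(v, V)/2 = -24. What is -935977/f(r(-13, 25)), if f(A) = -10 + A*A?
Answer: -935977/2694 ≈ -347.43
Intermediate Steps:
r(v, V) = 52 (r(v, V) = 4 - 2*(-24) = 4 + 48 = 52)
f(A) = -10 + A**2
-935977/f(r(-13, 25)) = -935977/(-10 + 52**2) = -935977/(-10 + 2704) = -935977/2694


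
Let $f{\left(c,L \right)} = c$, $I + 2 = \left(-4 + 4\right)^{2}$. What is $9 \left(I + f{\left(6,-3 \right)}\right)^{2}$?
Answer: $144$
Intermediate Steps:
$I = -2$ ($I = -2 + \left(-4 + 4\right)^{2} = -2 + 0^{2} = -2 + 0 = -2$)
$9 \left(I + f{\left(6,-3 \right)}\right)^{2} = 9 \left(-2 + 6\right)^{2} = 9 \cdot 4^{2} = 9 \cdot 16 = 144$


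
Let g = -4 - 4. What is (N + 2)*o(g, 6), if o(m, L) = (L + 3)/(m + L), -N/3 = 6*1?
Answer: 72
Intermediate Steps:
N = -18 ≈ -18.000
g = -8
o(m, L) = (3 + L)/(L + m)
(N + 2)*o(g, 6) = (-18 + 2)*((3 + 6)/(6 - 8)) = -16*9/(-2) = -(-8)*9 = -16*(-9/2) = 72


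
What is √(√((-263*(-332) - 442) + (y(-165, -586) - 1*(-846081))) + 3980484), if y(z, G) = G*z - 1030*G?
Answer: √(3980484 + 5*√65329) ≈ 1995.4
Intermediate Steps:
y(z, G) = -1030*G + G*z
√(√((-263*(-332) - 442) + (y(-165, -586) - 1*(-846081))) + 3980484) = √(√((-263*(-332) - 442) + (-586*(-1030 - 165) - 1*(-846081))) + 3980484) = √(√((87316 - 442) + (-586*(-1195) + 846081)) + 3980484) = √(√(86874 + (700270 + 846081)) + 3980484) = √(√(86874 + 1546351) + 3980484) = √(√1633225 + 3980484) = √(5*√65329 + 3980484) = √(3980484 + 5*√65329)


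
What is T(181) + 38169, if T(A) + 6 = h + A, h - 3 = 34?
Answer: 38381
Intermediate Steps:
h = 37 (h = 3 + 34 = 37)
T(A) = 31 + A (T(A) = -6 + (37 + A) = 31 + A)
T(181) + 38169 = (31 + 181) + 38169 = 212 + 38169 = 38381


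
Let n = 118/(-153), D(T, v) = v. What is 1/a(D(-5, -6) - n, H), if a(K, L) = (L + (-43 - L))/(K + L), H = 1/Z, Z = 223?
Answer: 178247/1467117 ≈ 0.12149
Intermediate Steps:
n = -118/153 (n = 118*(-1/153) = -118/153 ≈ -0.77124)
H = 1/223 ≈ 0.0044843
a(K, L) = -43/(K + L)
1/a(D(-5, -6) - n, H) = 1/(-43/((-6 - 1*(-118/153)) + 1/223)) = 1/(-43/((-6 + 118/153) + 1/223)) = 1/(-43/(-800/153 + 1/223)) = 1/(-43/(-178247/34119)) = 1/(-43*(-34119/178247)) = 1/(1467117/178247) = 178247/1467117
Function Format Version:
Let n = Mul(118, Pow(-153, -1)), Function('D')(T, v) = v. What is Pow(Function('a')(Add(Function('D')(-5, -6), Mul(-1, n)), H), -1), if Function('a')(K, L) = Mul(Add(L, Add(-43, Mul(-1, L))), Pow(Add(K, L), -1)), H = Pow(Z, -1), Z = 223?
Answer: Rational(178247, 1467117) ≈ 0.12149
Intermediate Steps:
n = Rational(-118, 153) (n = Mul(118, Rational(-1, 153)) = Rational(-118, 153) ≈ -0.77124)
H = Rational(1, 223) (H = Pow(223, -1) = Rational(1, 223) ≈ 0.0044843)
Function('a')(K, L) = Mul(-43, Pow(Add(K, L), -1))
Pow(Function('a')(Add(Function('D')(-5, -6), Mul(-1, n)), H), -1) = Pow(Mul(-43, Pow(Add(Add(-6, Mul(-1, Rational(-118, 153))), Rational(1, 223)), -1)), -1) = Pow(Mul(-43, Pow(Add(Add(-6, Rational(118, 153)), Rational(1, 223)), -1)), -1) = Pow(Mul(-43, Pow(Add(Rational(-800, 153), Rational(1, 223)), -1)), -1) = Pow(Mul(-43, Pow(Rational(-178247, 34119), -1)), -1) = Pow(Mul(-43, Rational(-34119, 178247)), -1) = Pow(Rational(1467117, 178247), -1) = Rational(178247, 1467117)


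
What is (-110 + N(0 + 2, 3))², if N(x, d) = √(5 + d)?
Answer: 12108 - 440*√2 ≈ 11486.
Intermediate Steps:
(-110 + N(0 + 2, 3))² = (-110 + √(5 + 3))² = (-110 + √8)² = (-110 + 2*√2)²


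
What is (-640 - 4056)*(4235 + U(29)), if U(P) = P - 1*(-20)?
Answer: -20117664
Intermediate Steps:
U(P) = 20 + P (U(P) = P + 20 = 20 + P)
(-640 - 4056)*(4235 + U(29)) = (-640 - 4056)*(4235 + (20 + 29)) = -4696*(4235 + 49) = -4696*4284 = -20117664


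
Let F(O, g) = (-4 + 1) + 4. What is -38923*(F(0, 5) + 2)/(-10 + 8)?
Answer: 116769/2 ≈ 58385.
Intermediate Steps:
F(O, g) = 1 (F(O, g) = -3 + 4 = 1)
-38923*(F(0, 5) + 2)/(-10 + 8) = -38923*(1 + 2)/(-10 + 8) = -116769/(-2) = -116769*(-1)/2 = -38923*(-3/2) = 116769/2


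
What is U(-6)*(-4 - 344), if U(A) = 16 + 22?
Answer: -13224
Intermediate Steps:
U(A) = 38
U(-6)*(-4 - 344) = 38*(-4 - 344) = 38*(-348) = -13224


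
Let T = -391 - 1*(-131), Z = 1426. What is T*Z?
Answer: -370760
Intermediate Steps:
T = -260 (T = -391 + 131 = -260)
T*Z = -260*1426 = -370760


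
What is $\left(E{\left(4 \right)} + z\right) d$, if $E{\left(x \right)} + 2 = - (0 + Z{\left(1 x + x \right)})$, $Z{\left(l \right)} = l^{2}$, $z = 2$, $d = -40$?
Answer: $2560$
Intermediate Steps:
$E{\left(x \right)} = -2 - 4 x^{2}$ ($E{\left(x \right)} = -2 - \left(0 + \left(1 x + x\right)^{2}\right) = -2 - \left(0 + \left(x + x\right)^{2}\right) = -2 - \left(0 + \left(2 x\right)^{2}\right) = -2 - \left(0 + 4 x^{2}\right) = -2 - 4 x^{2}$)
$\left(E{\left(4 \right)} + z\right) d = \left(\left(-2 - 4 \cdot 4^{2}\right) + 2\right) \left(-40\right) = \left(\left(-2 - 64\right) + 2\right) \left(-40\right) = \left(-66 + 2\right) \left(-40\right) = \left(-64\right) \left(-40\right) = 2560$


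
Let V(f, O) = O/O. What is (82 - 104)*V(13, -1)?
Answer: -22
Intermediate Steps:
V(f, O) = 1
(82 - 104)*V(13, -1) = (82 - 104)*1 = -22*1 = -22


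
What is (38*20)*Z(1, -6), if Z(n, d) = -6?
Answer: -4560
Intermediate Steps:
(38*20)*Z(1, -6) = (38*20)*(-6) = 760*(-6) = -4560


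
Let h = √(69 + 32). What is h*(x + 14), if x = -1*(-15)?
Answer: 29*√101 ≈ 291.45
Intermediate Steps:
x = 15
h = √101 ≈ 10.050
h*(x + 14) = √101*(15 + 14) = √101*29 = 29*√101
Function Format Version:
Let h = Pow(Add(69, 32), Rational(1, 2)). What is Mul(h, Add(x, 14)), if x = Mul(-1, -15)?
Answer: Mul(29, Pow(101, Rational(1, 2))) ≈ 291.45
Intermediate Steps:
x = 15
h = Pow(101, Rational(1, 2)) ≈ 10.050
Mul(h, Add(x, 14)) = Mul(Pow(101, Rational(1, 2)), Add(15, 14)) = Mul(Pow(101, Rational(1, 2)), 29) = Mul(29, Pow(101, Rational(1, 2)))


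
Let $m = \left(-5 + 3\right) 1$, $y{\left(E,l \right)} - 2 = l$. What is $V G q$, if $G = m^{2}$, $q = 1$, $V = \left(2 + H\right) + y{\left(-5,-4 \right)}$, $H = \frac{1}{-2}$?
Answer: $-2$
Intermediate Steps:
$H = - \frac{1}{2} \approx -0.5$
$y{\left(E,l \right)} = 2 + l$
$V = - \frac{1}{2}$ ($V = \left(2 - \frac{1}{2}\right) + \left(2 - 4\right) = \frac{3}{2} - 2 = - \frac{1}{2} \approx -0.5$)
$m = -2$ ($m = \left(-2\right) 1 = -2$)
$G = 4$ ($G = \left(-2\right)^{2} = 4$)
$V G q = \left(- \frac{1}{2}\right) 4 \cdot 1 = \left(-2\right) 1 = -2$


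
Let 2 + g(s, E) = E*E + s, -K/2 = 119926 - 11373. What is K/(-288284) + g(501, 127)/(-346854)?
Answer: 17627624543/24998114634 ≈ 0.70516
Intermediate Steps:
K = -217106 (K = -2*(119926 - 11373) = -2*108553 = -217106)
g(s, E) = -2 + s + E² (g(s, E) = -2 + (E*E + s) = -2 + (E² + s) = -2 + (s + E²) = -2 + s + E²)
K/(-288284) + g(501, 127)/(-346854) = -217106/(-288284) + (-2 + 501 + 127²)/(-346854) = -217106*(-1/288284) + (-2 + 501 + 16129)*(-1/346854) = 108553/144142 + 16628*(-1/346854) = 108553/144142 - 8314/173427 = 17627624543/24998114634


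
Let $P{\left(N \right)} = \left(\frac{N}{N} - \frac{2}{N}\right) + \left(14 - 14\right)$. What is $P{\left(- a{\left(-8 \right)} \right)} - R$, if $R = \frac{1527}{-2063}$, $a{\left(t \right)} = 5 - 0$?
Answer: $\frac{22076}{10315} \approx 2.1402$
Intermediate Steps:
$a{\left(t \right)} = 5$ ($a{\left(t \right)} = 5 + 0 = 5$)
$P{\left(N \right)} = 1 - \frac{2}{N}$ ($P{\left(N \right)} = \left(1 - \frac{2}{N}\right) + \left(14 - 14\right) = \left(1 - \frac{2}{N}\right) + 0 = 1 - \frac{2}{N}$)
$R = - \frac{1527}{2063}$ ($R = 1527 \left(- \frac{1}{2063}\right) = - \frac{1527}{2063} \approx -0.74018$)
$P{\left(- a{\left(-8 \right)} \right)} - R = \frac{-2 - 5}{\left(-1\right) 5} - - \frac{1527}{2063} = \frac{-2 - 5}{-5} + \frac{1527}{2063} = \left(- \frac{1}{5}\right) \left(-7\right) + \frac{1527}{2063} = \frac{7}{5} + \frac{1527}{2063} = \frac{22076}{10315}$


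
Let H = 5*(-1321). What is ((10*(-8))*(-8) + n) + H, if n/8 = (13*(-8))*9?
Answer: -13453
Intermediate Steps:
n = -7488 (n = 8*((13*(-8))*9) = 8*(-104*9) = 8*(-936) = -7488)
H = -6605
((10*(-8))*(-8) + n) + H = ((10*(-8))*(-8) - 7488) - 6605 = (-80*(-8) - 7488) - 6605 = (640 - 7488) - 6605 = -6848 - 6605 = -13453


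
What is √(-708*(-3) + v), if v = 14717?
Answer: √16841 ≈ 129.77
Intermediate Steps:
√(-708*(-3) + v) = √(-708*(-3) + 14717) = √(2124 + 14717) = √16841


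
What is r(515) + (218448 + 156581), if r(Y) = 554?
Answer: 375583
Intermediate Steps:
r(515) + (218448 + 156581) = 554 + (218448 + 156581) = 554 + 375029 = 375583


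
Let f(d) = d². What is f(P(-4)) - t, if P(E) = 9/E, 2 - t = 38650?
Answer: 618449/16 ≈ 38653.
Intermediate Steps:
t = -38648 (t = 2 - 1*38650 = 2 - 38650 = -38648)
f(P(-4)) - t = (9/(-4))² - 1*(-38648) = (9*(-¼))² + 38648 = (-9/4)² + 38648 = 81/16 + 38648 = 618449/16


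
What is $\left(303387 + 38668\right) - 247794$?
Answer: $94261$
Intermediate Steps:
$\left(303387 + 38668\right) - 247794 = 342055 - 247794 = 94261$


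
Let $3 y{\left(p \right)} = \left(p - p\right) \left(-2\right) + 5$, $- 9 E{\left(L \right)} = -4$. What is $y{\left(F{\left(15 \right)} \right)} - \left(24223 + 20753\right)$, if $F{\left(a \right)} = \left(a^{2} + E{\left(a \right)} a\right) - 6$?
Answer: $- \frac{134923}{3} \approx -44974.0$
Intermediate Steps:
$E{\left(L \right)} = \frac{4}{9}$ ($E{\left(L \right)} = \left(- \frac{1}{9}\right) \left(-4\right) = \frac{4}{9}$)
$F{\left(a \right)} = -6 + a^{2} + \frac{4 a}{9}$ ($F{\left(a \right)} = \left(a^{2} + \frac{4 a}{9}\right) - 6 = -6 + a^{2} + \frac{4 a}{9}$)
$y{\left(p \right)} = \frac{5}{3}$ ($y{\left(p \right)} = \frac{\left(p - p\right) \left(-2\right) + 5}{3} = \frac{0 \left(-2\right) + 5}{3} = \frac{0 + 5}{3} = \frac{1}{3} \cdot 5 = \frac{5}{3}$)
$y{\left(F{\left(15 \right)} \right)} - \left(24223 + 20753\right) = \frac{5}{3} - \left(24223 + 20753\right) = \frac{5}{3} - 44976 = - \frac{134923}{3}$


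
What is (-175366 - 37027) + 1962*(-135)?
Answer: -477263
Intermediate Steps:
(-175366 - 37027) + 1962*(-135) = -212393 - 264870 = -477263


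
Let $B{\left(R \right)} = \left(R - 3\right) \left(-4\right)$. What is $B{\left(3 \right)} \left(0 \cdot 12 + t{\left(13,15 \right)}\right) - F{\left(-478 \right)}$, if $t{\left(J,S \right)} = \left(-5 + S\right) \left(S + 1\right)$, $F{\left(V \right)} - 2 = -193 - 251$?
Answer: $442$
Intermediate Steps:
$F{\left(V \right)} = -442$ ($F{\left(V \right)} = 2 - 444 = -442$)
$B{\left(R \right)} = 12 - 4 R$ ($B{\left(R \right)} = \left(-3 + R\right) \left(-4\right) = 12 - 4 R$)
$t{\left(J,S \right)} = \left(1 + S\right) \left(-5 + S\right)$ ($t{\left(J,S \right)} = \left(-5 + S\right) \left(1 + S\right) = \left(1 + S\right) \left(-5 + S\right)$)
$B{\left(3 \right)} \left(0 \cdot 12 + t{\left(13,15 \right)}\right) - F{\left(-478 \right)} = \left(12 - 12\right) \left(0 \cdot 12 - \left(65 - 225\right)\right) - -442 = \left(12 - 12\right) \left(0 - -160\right) + 442 = 0 \left(0 + 160\right) + 442 = 0 \cdot 160 + 442 = 0 + 442 = 442$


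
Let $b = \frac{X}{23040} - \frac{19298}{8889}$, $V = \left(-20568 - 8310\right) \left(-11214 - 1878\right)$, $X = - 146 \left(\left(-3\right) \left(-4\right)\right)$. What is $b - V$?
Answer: $- \frac{358471589102713}{948160} \approx -3.7807 \cdot 10^{8}$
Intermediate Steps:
$X = -1752$ ($X = \left(-146\right) 12 = -1752$)
$V = 378070776$ ($V = \left(-28878\right) \left(-13092\right) = 378070776$)
$b = - \frac{2130553}{948160}$ ($b = - \frac{1752}{23040} - \frac{19298}{8889} = \left(-1752\right) \frac{1}{23040} - \frac{19298}{8889} = - \frac{73}{960} - \frac{19298}{8889} = - \frac{2130553}{948160} \approx -2.247$)
$b - V = - \frac{2130553}{948160} - 378070776 = - \frac{358471589102713}{948160}$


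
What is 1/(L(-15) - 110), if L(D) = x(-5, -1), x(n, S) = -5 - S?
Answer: -1/114 ≈ -0.0087719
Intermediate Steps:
L(D) = -4 (L(D) = -5 - 1*(-1) = -5 + 1 = -4)
1/(L(-15) - 110) = 1/(-4 - 110) = 1/(-114) = -1/114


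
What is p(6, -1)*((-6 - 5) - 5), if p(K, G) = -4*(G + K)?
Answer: 320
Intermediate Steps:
p(K, G) = -4*G - 4*K
p(6, -1)*((-6 - 5) - 5) = (-4*(-1) - 4*6)*((-6 - 5) - 5) = (4 - 24)*(-11 - 5) = -20*(-16) = 320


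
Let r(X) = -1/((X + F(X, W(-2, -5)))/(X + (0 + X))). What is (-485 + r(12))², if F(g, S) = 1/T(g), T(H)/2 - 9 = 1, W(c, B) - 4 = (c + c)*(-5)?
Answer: 13774543225/58081 ≈ 2.3716e+5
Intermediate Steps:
W(c, B) = 4 - 10*c (W(c, B) = 4 + (c + c)*(-5) = 4 + (2*c)*(-5) = 4 - 10*c)
T(H) = 20 (T(H) = 18 + 2*1 = 18 + 2 = 20)
F(g, S) = 1/20
r(X) = -2*X/(1/20 + X) (r(X) = -1/((X + 1/20)/(X + (0 + X))) = -1/((1/20 + X)/(X + X)) = -1/((1/20 + X)/((2*X))) = -1/((1/20 + X)*(1/(2*X))) = -1/((1/20 + X)/(2*X)) = -2*X/(1/20 + X))
(-485 + r(12))² = (-485 - 40*12/(1 + 20*12))² = (-485 - 40*12/(1 + 240))² = (-485 - 40*12/241)² = (-485 - 40*12*1/241)² = (-485 - 480/241)² = (-117365/241)² = 13774543225/58081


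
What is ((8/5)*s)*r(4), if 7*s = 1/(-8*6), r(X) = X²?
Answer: -8/105 ≈ -0.076190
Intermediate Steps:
s = -1/336 (s = (1/(-8*6))/7 = (-⅛*⅙)/7 = (⅐)*(-1/48) = -1/336 ≈ -0.0029762)
((8/5)*s)*r(4) = ((8/5)*(-1/336))*4² = ((8*(⅕))*(-1/336))*16 = ((8/5)*(-1/336))*16 = -1/210*16 = -8/105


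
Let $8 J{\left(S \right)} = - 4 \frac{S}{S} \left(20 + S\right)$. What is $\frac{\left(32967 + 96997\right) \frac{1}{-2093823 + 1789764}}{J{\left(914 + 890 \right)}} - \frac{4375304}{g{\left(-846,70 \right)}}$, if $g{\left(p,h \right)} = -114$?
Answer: $\frac{2660701150363}{69325452} \approx 38380.0$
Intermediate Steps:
$J{\left(S \right)} = -10 - \frac{S}{2}$ ($J{\left(S \right)} = \frac{- 4 \frac{S}{S} \left(20 + S\right)}{8} = \frac{\left(-4\right) 1 \left(20 + S\right)}{8} = \frac{\left(-4\right) \left(20 + S\right)}{8} = \frac{-80 - 4 S}{8} = -10 - \frac{S}{2}$)
$\frac{\left(32967 + 96997\right) \frac{1}{-2093823 + 1789764}}{J{\left(914 + 890 \right)}} - \frac{4375304}{g{\left(-846,70 \right)}} = \frac{\left(32967 + 96997\right) \frac{1}{-2093823 + 1789764}}{-10 - \frac{914 + 890}{2}} - \frac{4375304}{-114} = \frac{129964 \frac{1}{-304059}}{-10 - 902} - - \frac{2187652}{57} = \frac{129964 \left(- \frac{1}{304059}\right)}{-10 - 902} + \frac{2187652}{57} = - \frac{129964}{304059 \left(-912\right)} + \frac{2187652}{57} = \left(- \frac{129964}{304059}\right) \left(- \frac{1}{912}\right) + \frac{2187652}{57} = \frac{32491}{69325452} + \frac{2187652}{57} = \frac{2660701150363}{69325452}$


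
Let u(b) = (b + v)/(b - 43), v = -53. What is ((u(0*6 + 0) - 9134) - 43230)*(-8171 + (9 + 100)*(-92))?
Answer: 40976850201/43 ≈ 9.5295e+8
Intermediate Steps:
u(b) = (-53 + b)/(-43 + b) (u(b) = (b - 53)/(b - 43) = (-53 + b)/(-43 + b))
((u(0*6 + 0) - 9134) - 43230)*(-8171 + (9 + 100)*(-92)) = (((-53 + (0*6 + 0))/(-43 + (0*6 + 0)) - 9134) - 43230)*(-8171 + (9 + 100)*(-92)) = (((-53 + (0 + 0))/(-43 + (0 + 0)) - 9134) - 43230)*(-8171 + 109*(-92)) = (((-53 + 0)/(-43 + 0) - 9134) - 43230)*(-8171 - 10028) = ((-53/(-43) - 9134) - 43230)*(-18199) = ((-1/43*(-53) - 9134) - 43230)*(-18199) = ((53/43 - 9134) - 43230)*(-18199) = (-392709/43 - 43230)*(-18199) = -2251599/43*(-18199) = 40976850201/43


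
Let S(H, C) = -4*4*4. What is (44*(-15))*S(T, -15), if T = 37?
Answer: 42240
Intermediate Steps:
S(H, C) = -64 (S(H, C) = -16*4 = -64)
(44*(-15))*S(T, -15) = (44*(-15))*(-64) = -660*(-64) = 42240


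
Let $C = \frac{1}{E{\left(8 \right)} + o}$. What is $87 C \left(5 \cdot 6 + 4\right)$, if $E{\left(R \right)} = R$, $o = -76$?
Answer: $- \frac{87}{2} \approx -43.5$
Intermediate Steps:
$C = - \frac{1}{68}$ ($C = \frac{1}{8 - 76} = \frac{1}{-68} = - \frac{1}{68} \approx -0.014706$)
$87 C \left(5 \cdot 6 + 4\right) = 87 \left(- \frac{1}{68}\right) \left(5 \cdot 6 + 4\right) = - \frac{87 \left(30 + 4\right)}{68} = \left(- \frac{87}{68}\right) 34 = - \frac{87}{2}$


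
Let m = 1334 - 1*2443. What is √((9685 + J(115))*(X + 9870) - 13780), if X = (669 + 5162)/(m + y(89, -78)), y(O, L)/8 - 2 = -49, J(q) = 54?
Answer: √23540019465765/495 ≈ 9801.6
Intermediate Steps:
y(O, L) = -376 (y(O, L) = 16 + 8*(-49) = 16 - 392 = -376)
m = -1109 (m = 1334 - 2443 = -1109)
X = -5831/1485 (X = (669 + 5162)/(-1109 - 376) = 5831/(-1485) = 5831*(-1/1485) = -5831/1485 ≈ -3.9266)
√((9685 + J(115))*(X + 9870) - 13780) = √((9685 + 54)*(-5831/1485 + 9870) - 13780) = √(9739*(14651119/1485) - 13780) = √(142687247941/1485 - 13780) = √(142666784641/1485) = √23540019465765/495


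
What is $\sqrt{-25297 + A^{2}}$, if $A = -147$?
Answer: $2 i \sqrt{922} \approx 60.729 i$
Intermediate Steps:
$\sqrt{-25297 + A^{2}} = \sqrt{-25297 + \left(-147\right)^{2}} = \sqrt{-25297 + 21609} = \sqrt{-3688} = 2 i \sqrt{922}$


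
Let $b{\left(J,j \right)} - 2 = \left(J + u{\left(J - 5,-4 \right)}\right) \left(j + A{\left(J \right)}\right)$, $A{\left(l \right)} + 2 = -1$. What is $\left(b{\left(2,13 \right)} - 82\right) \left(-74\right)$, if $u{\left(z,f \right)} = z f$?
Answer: $-4440$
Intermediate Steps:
$u{\left(z,f \right)} = f z$
$A{\left(l \right)} = -3$ ($A{\left(l \right)} = -2 - 1 = -3$)
$b{\left(J,j \right)} = 2 + \left(-3 + j\right) \left(20 - 3 J\right)$ ($b{\left(J,j \right)} = 2 + \left(J - 4 \left(J - 5\right)\right) \left(j - 3\right) = 2 + \left(J - 4 \left(-5 + J\right)\right) \left(-3 + j\right) = 2 + \left(J - \left(-20 + 4 J\right)\right) \left(-3 + j\right) = 2 + \left(20 - 3 J\right) \left(-3 + j\right) = 2 + \left(-3 + j\right) \left(20 - 3 J\right)$)
$\left(b{\left(2,13 \right)} - 82\right) \left(-74\right) = \left(\left(-58 + 9 \cdot 2 + 20 \cdot 13 - 6 \cdot 13\right) - 82\right) \left(-74\right) = \left(\left(-58 + 18 + 260 - 78\right) - 82\right) \left(-74\right) = \left(142 - 82\right) \left(-74\right) = 60 \left(-74\right) = -4440$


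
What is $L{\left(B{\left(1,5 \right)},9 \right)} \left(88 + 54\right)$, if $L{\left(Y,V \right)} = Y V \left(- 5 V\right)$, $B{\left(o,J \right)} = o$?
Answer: $-57510$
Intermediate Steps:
$L{\left(Y,V \right)} = - 5 Y V^{2}$ ($L{\left(Y,V \right)} = V Y \left(- 5 V\right) = - 5 Y V^{2}$)
$L{\left(B{\left(1,5 \right)},9 \right)} \left(88 + 54\right) = \left(-5\right) 1 \cdot 9^{2} \left(88 + 54\right) = \left(-5\right) 1 \cdot 81 \cdot 142 = \left(-405\right) 142 = -57510$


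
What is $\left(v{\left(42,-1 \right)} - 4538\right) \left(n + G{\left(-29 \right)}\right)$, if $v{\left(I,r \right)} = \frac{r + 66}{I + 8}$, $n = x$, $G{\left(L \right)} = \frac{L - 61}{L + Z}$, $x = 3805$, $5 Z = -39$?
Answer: $- \frac{3178275919}{184} \approx -1.7273 \cdot 10^{7}$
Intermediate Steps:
$Z = - \frac{39}{5}$ ($Z = \frac{1}{5} \left(-39\right) = - \frac{39}{5} \approx -7.8$)
$G{\left(L \right)} = \frac{-61 + L}{- \frac{39}{5} + L}$ ($G{\left(L \right)} = \frac{L - 61}{L - \frac{39}{5}} = \frac{-61 + L}{- \frac{39}{5} + L}$)
$n = 3805$
$v{\left(I,r \right)} = \frac{66 + r}{8 + I}$
$\left(v{\left(42,-1 \right)} - 4538\right) \left(n + G{\left(-29 \right)}\right) = \left(\frac{66 - 1}{8 + 42} - 4538\right) \left(3805 + \frac{5 \left(-61 - 29\right)}{-39 + 5 \left(-29\right)}\right) = \left(\frac{1}{50} \cdot 65 - 4538\right) \left(3805 + 5 \frac{1}{-39 - 145} \left(-90\right)\right) = \left(\frac{1}{50} \cdot 65 - 4538\right) \left(3805 + 5 \frac{1}{-184} \left(-90\right)\right) = \left(\frac{13}{10} - 4538\right) \left(3805 + 5 \left(- \frac{1}{184}\right) \left(-90\right)\right) = - \frac{45367 \left(3805 + \frac{225}{92}\right)}{10} = \left(- \frac{45367}{10}\right) \frac{350285}{92} = - \frac{3178275919}{184}$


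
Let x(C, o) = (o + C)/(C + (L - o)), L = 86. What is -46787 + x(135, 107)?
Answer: -2666738/57 ≈ -46785.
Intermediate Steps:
x(C, o) = (C + o)/(86 + C - o) (x(C, o) = (o + C)/(C + (86 - o)) = (C + o)/(86 + C - o))
-46787 + x(135, 107) = -46787 + (135 + 107)/(86 + 135 - 1*107) = -46787 + 242/(86 + 135 - 107) = -46787 + 242/114 = -46787 + (1/114)*242 = -46787 + 121/57 = -2666738/57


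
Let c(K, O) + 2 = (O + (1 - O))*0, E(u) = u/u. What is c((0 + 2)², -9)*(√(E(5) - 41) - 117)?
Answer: 234 - 4*I*√10 ≈ 234.0 - 12.649*I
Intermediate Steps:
E(u) = 1
c(K, O) = -2 (c(K, O) = -2 + (O + (1 - O))*0 = -2 + 1*0 = -2 + 0 = -2)
c((0 + 2)², -9)*(√(E(5) - 41) - 117) = -2*(√(1 - 41) - 117) = -2*(√(-40) - 117) = -2*(2*I*√10 - 117) = -2*(-117 + 2*I*√10) = 234 - 4*I*√10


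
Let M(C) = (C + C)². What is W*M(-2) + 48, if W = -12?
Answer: -144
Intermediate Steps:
M(C) = 4*C² (M(C) = (2*C)² = 4*C²)
W*M(-2) + 48 = -48*(-2)² + 48 = -48*4 + 48 = -12*16 + 48 = -192 + 48 = -144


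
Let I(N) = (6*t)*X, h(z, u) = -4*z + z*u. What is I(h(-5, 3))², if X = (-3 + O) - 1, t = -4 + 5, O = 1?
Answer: 324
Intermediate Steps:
h(z, u) = -4*z + u*z
t = 1
X = -3 (X = (-3 + 1) - 1 = -2 - 1 = -3)
I(N) = -18 (I(N) = (6*1)*(-3) = 6*(-3) = -18)
I(h(-5, 3))² = (-18)² = 324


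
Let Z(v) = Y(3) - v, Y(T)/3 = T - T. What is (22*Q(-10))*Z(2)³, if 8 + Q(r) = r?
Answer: 3168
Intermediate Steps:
Q(r) = -8 + r
Y(T) = 0 (Y(T) = 3*(T - T) = 3*0 = 0)
Z(v) = -v (Z(v) = 0 - v = -v)
(22*Q(-10))*Z(2)³ = (22*(-8 - 10))*(-1*2)³ = (22*(-18))*(-2)³ = -396*(-8) = 3168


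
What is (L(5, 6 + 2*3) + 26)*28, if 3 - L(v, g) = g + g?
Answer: 140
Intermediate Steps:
L(v, g) = 3 - 2*g (L(v, g) = 3 - (g + g) = 3 - 2*g)
(L(5, 6 + 2*3) + 26)*28 = ((3 - 2*(6 + 2*3)) + 26)*28 = ((3 - 2*(6 + 6)) + 26)*28 = ((3 - 2*12) + 26)*28 = ((3 - 24) + 26)*28 = (-21 + 26)*28 = 5*28 = 140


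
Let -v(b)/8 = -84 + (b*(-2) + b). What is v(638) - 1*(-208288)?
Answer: 214064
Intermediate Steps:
v(b) = 672 + 8*b (v(b) = -8*(-84 + (b*(-2) + b)) = -8*(-84 + (-2*b + b)) = -8*(-84 - b) = 672 + 8*b)
v(638) - 1*(-208288) = (672 + 8*638) - 1*(-208288) = (672 + 5104) + 208288 = 5776 + 208288 = 214064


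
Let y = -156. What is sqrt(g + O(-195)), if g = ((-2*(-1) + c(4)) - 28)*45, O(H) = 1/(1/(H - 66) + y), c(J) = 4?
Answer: 3*I*sqrt(182367330583)/40717 ≈ 31.464*I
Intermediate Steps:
O(H) = 1/(-156 + 1/(-66 + H)) (O(H) = 1/(1/(H - 66) - 156) = 1/(1/(-66 + H) - 156) = 1/(-156 + 1/(-66 + H)))
g = -990 (g = ((-2*(-1) + 4) - 28)*45 = ((2 + 4) - 28)*45 = (6 - 28)*45 = -22*45 = -990)
sqrt(g + O(-195)) = sqrt(-990 + (-66 - 195)/(10297 - 156*(-195))) = sqrt(-990 - 261/(10297 + 30420)) = sqrt(-990 - 261/40717) = sqrt(-40310091/40717) = 3*I*sqrt(182367330583)/40717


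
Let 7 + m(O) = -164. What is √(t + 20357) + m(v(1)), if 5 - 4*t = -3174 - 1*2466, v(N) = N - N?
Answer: -171 + 7*√1777/2 ≈ -23.459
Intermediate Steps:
v(N) = 0
m(O) = -171 (m(O) = -7 - 164 = -171)
t = 5645/4 (t = 5/4 - (-3174 - 1*2466)/4 = 5/4 - (-3174 - 2466)/4 = 5/4 - ¼*(-5640) = 5/4 + 1410 = 5645/4 ≈ 1411.3)
√(t + 20357) + m(v(1)) = √(5645/4 + 20357) - 171 = √(87073/4) - 171 = 7*√1777/2 - 171 = -171 + 7*√1777/2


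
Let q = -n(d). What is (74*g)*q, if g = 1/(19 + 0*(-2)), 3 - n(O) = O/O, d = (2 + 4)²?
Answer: -148/19 ≈ -7.7895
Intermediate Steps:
d = 36 (d = 6² = 36)
n(O) = 2 (n(O) = 3 - O/O = 3 - 1*1 = 3 - 1 = 2)
g = 1/19 (g = 1/(19 + 0) = 1/19 ≈ 0.052632)
q = -2 (q = -1*2 = -2)
(74*g)*q = (74*(1/19))*(-2) = (74/19)*(-2) = -148/19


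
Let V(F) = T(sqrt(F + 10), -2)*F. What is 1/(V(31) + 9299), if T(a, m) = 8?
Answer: 1/9547 ≈ 0.00010474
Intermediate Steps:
V(F) = 8*F
1/(V(31) + 9299) = 1/(8*31 + 9299) = 1/(248 + 9299) = 1/9547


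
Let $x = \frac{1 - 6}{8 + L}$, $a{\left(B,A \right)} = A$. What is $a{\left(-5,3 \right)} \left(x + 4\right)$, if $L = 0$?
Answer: $\frac{81}{8} \approx 10.125$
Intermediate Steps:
$x = - \frac{5}{8}$ ($x = \frac{1 - 6}{8 + 0} = - \frac{5}{8} \approx -0.625$)
$a{\left(-5,3 \right)} \left(x + 4\right) = 3 \left(- \frac{5}{8} + 4\right) = 3 \cdot \frac{27}{8} = \frac{81}{8}$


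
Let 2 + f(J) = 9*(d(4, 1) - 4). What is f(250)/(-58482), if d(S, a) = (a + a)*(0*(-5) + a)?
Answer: 10/29241 ≈ 0.00034199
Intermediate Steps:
d(S, a) = 2*a**2 (d(S, a) = (2*a)*(0 + a) = (2*a)*a = 2*a**2)
f(J) = -20 (f(J) = -2 + 9*(2*1**2 - 4) = -2 + 9*(2*1 - 4) = -2 + 9*(2 - 4) = -2 + 9*(-2) = -2 - 18 = -20)
f(250)/(-58482) = -20/(-58482) = -20*(-1/58482) = 10/29241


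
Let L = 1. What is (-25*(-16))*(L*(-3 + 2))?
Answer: -400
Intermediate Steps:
(-25*(-16))*(L*(-3 + 2)) = (-25*(-16))*(1*(-3 + 2)) = 400*(1*(-1)) = 400*(-1) = -400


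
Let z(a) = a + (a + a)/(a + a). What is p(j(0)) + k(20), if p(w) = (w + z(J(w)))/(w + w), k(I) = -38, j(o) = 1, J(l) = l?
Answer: -73/2 ≈ -36.500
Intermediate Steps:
z(a) = 1 + a (z(a) = a + (2*a)/((2*a)) = a + (2*a)*(1/(2*a)) = a + 1 = 1 + a)
p(w) = (1 + 2*w)/(2*w) (p(w) = (w + (1 + w))/(w + w) = (1 + 2*w)/((2*w)) = (1 + 2*w)*(1/(2*w)) = (1 + 2*w)/(2*w))
p(j(0)) + k(20) = (½ + 1)/1 - 38 = 1*(3/2) - 38 = 3/2 - 38 = -73/2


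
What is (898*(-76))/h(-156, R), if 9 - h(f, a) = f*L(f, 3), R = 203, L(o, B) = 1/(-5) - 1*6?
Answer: 341240/4791 ≈ 71.225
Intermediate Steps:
L(o, B) = -31/5 (L(o, B) = -⅕ - 6 = -31/5)
h(f, a) = 9 + 31*f/5 (h(f, a) = 9 - f*(-31)/5 = 9 - (-31)*f/5 = 9 + 31*f/5)
(898*(-76))/h(-156, R) = (898*(-76))/(9 + (31/5)*(-156)) = -68248/(9 - 4836/5) = -68248/(-4791/5) = -68248*(-5/4791) = 341240/4791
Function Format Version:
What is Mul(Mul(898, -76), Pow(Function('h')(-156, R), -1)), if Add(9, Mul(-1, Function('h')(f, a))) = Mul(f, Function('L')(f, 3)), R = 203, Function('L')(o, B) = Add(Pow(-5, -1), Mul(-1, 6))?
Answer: Rational(341240, 4791) ≈ 71.225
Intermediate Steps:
Function('L')(o, B) = Rational(-31, 5) (Function('L')(o, B) = Add(Rational(-1, 5), -6) = Rational(-31, 5))
Function('h')(f, a) = Add(9, Mul(Rational(31, 5), f)) (Function('h')(f, a) = Add(9, Mul(-1, Mul(f, Rational(-31, 5)))) = Add(9, Mul(-1, Mul(Rational(-31, 5), f))) = Add(9, Mul(Rational(31, 5), f)))
Mul(Mul(898, -76), Pow(Function('h')(-156, R), -1)) = Mul(Mul(898, -76), Pow(Add(9, Mul(Rational(31, 5), -156)), -1)) = Mul(-68248, Pow(Add(9, Rational(-4836, 5)), -1)) = Mul(-68248, Pow(Rational(-4791, 5), -1)) = Mul(-68248, Rational(-5, 4791)) = Rational(341240, 4791)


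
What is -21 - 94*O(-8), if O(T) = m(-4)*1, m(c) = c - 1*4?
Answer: 731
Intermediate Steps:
m(c) = -4 + c (m(c) = c - 4 = -4 + c)
O(T) = -8 (O(T) = (-4 - 4)*1 = -8*1 = -8)
-21 - 94*O(-8) = -21 - 94*(-8) = -21 + 752 = 731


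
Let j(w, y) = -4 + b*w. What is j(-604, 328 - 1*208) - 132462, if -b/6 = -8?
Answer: -161458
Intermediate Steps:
b = 48 (b = -6*(-8) = 48)
j(w, y) = -4 + 48*w
j(-604, 328 - 1*208) - 132462 = (-4 + 48*(-604)) - 132462 = (-4 - 28992) - 132462 = -28996 - 132462 = -161458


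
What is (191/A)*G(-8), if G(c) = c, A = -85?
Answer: 1528/85 ≈ 17.976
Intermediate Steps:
(191/A)*G(-8) = (191/(-85))*(-8) = -1/85*191*(-8) = -191/85*(-8) = 1528/85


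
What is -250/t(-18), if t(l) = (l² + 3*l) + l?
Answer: -125/126 ≈ -0.99206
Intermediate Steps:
t(l) = l² + 4*l
-250/t(-18) = -250*(-1/(18*(4 - 18))) = -250/((-18*(-14))) = -250/252 = -250*1/252 = -125/126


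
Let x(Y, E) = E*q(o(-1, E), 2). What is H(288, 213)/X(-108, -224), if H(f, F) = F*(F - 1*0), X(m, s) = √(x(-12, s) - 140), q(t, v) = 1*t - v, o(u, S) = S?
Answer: 15123*√12621/8414 ≈ 201.92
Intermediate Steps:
q(t, v) = t - v
x(Y, E) = E*(-2 + E) (x(Y, E) = E*(E - 1*2) = E*(E - 2) = E*(-2 + E))
X(m, s) = √(-140 + s*(-2 + s)) (X(m, s) = √(s*(-2 + s) - 140) = √(-140 + s*(-2 + s)))
H(f, F) = F² (H(f, F) = F*(F + 0) = F*F = F²)
H(288, 213)/X(-108, -224) = 213²/(√(-140 - 224*(-2 - 224))) = 45369/(√(-140 - 224*(-226))) = 45369/(√(-140 + 50624)) = 45369/(√50484) = 45369/((2*√12621)) = 45369*(√12621/25242) = 15123*√12621/8414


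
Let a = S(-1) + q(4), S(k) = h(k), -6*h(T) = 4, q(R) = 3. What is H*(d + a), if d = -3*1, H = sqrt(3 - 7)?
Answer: -4*I/3 ≈ -1.3333*I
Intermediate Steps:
H = 2*I (H = sqrt(-4) = 2*I ≈ 2.0*I)
d = -3
h(T) = -2/3 (h(T) = -1/6*4 = -2/3)
S(k) = -2/3
a = 7/3 (a = -2/3 + 3 = 7/3 ≈ 2.3333)
H*(d + a) = (2*I)*(-3 + 7/3) = (2*I)*(-2/3) = -4*I/3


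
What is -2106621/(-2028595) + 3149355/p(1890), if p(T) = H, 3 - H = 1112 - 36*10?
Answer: -6387187947096/1519417655 ≈ -4203.7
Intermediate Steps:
H = -749 (H = 3 - (1112 - 36*10) = 3 - (1112 - 360) = 3 - 1*752 = 3 - 752 = -749)
p(T) = -749
-2106621/(-2028595) + 3149355/p(1890) = -2106621/(-2028595) + 3149355/(-749) = -2106621*(-1/2028595) + 3149355*(-1/749) = 2106621/2028595 - 3149355/749 = -6387187947096/1519417655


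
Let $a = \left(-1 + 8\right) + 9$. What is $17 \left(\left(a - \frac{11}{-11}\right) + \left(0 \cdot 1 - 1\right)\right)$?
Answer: $272$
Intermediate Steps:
$a = 16$ ($a = 7 + 9 = 16$)
$17 \left(\left(a - \frac{11}{-11}\right) + \left(0 \cdot 1 - 1\right)\right) = 17 \left(\left(16 - \frac{11}{-11}\right) + \left(0 \cdot 1 - 1\right)\right) = 17 \left(\left(16 - -1\right) + \left(0 - 1\right)\right) = 17 \left(\left(16 + 1\right) - 1\right) = 17 \left(17 - 1\right) = 17 \cdot 16 = 272$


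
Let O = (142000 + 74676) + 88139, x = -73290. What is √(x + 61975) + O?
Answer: 304815 + I*√11315 ≈ 3.0482e+5 + 106.37*I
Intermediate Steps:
O = 304815 (O = 216676 + 88139 = 304815)
√(x + 61975) + O = √(-73290 + 61975) + 304815 = √(-11315) + 304815 = I*√11315 + 304815 = 304815 + I*√11315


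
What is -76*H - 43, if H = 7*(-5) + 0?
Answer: 2617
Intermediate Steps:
H = -35 (H = -35 + 0 = -35)
-76*H - 43 = -76*(-35) - 43 = 2660 - 43 = 2617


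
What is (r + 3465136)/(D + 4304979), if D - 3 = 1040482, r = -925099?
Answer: 2540037/5345464 ≈ 0.47518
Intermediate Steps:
D = 1040485 (D = 3 + 1040482 = 1040485)
(r + 3465136)/(D + 4304979) = (-925099 + 3465136)/(1040485 + 4304979) = 2540037/5345464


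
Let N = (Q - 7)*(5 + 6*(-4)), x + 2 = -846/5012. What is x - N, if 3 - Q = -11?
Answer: 327863/2506 ≈ 130.83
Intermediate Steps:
x = -5435/2506 (x = -2 - 846/5012 = -2 - 846*1/5012 = -2 - 423/2506 = -5435/2506 ≈ -2.1688)
Q = 14 (Q = 3 - 1*(-11) = 3 + 11 = 14)
N = -133 (N = (14 - 7)*(5 + 6*(-4)) = 7*(5 - 24) = 7*(-19) = -133)
x - N = -5435/2506 - 1*(-133) = -5435/2506 + 133 = 327863/2506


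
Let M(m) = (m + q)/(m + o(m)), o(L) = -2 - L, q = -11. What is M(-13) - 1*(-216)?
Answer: 228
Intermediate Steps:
M(m) = 11/2 - m/2 (M(m) = (m - 11)/(m + (-2 - m)) = (-11 + m)/(-2) = (-11 + m)*(-½) = 11/2 - m/2)
M(-13) - 1*(-216) = (11/2 - ½*(-13)) - 1*(-216) = (11/2 + 13/2) + 216 = 12 + 216 = 228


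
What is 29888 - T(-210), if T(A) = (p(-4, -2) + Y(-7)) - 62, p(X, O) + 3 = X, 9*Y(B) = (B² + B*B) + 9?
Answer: 269506/9 ≈ 29945.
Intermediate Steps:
Y(B) = 1 + 2*B²/9 (Y(B) = ((B² + B*B) + 9)/9 = ((B² + B²) + 9)/9 = (2*B² + 9)/9 = (9 + 2*B²)/9 = 1 + 2*B²/9)
p(X, O) = -3 + X
T(A) = -514/9 (T(A) = ((-3 - 4) + (1 + (2/9)*(-7)²)) - 62 = (-7 + (1 + (2/9)*49)) - 62 = (-7 + (1 + 98/9)) - 62 = (-7 + 107/9) - 62 = 44/9 - 62 = -514/9)
29888 - T(-210) = 29888 - 1*(-514/9) = 29888 + 514/9 = 269506/9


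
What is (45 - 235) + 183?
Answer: -7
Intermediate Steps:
(45 - 235) + 183 = -190 + 183 = -7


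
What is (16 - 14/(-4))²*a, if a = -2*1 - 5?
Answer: -10647/4 ≈ -2661.8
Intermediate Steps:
a = -7 (a = -2 - 5 = -7)
(16 - 14/(-4))²*a = (16 - 14/(-4))²*(-7) = (16 - 14*(-¼))²*(-7) = (16 + 7/2)²*(-7) = (39/2)²*(-7) = (1521/4)*(-7) = -10647/4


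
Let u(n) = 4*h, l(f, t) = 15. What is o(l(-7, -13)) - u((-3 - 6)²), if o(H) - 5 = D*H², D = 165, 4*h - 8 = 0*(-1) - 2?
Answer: 37124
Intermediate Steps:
h = 3/2 (h = 2 + (0*(-1) - 2)/4 = 2 + (0 - 2)/4 = 2 + (¼)*(-2) = 2 - ½ = 3/2 ≈ 1.5000)
u(n) = 6 (u(n) = 4*(3/2) = 6)
o(H) = 5 + 165*H²
o(l(-7, -13)) - u((-3 - 6)²) = (5 + 165*15²) - 1*6 = (5 + 165*225) - 6 = (5 + 37125) - 6 = 37130 - 6 = 37124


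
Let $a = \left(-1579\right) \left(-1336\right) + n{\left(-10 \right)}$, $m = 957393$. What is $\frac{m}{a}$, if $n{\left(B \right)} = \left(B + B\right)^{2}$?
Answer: $\frac{957393}{2109944} \approx 0.45375$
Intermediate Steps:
$n{\left(B \right)} = 4 B^{2}$ ($n{\left(B \right)} = \left(2 B\right)^{2} = 4 B^{2}$)
$a = 2109944$ ($a = \left(-1579\right) \left(-1336\right) + 4 \left(-10\right)^{2} = 2109544 + 4 \cdot 100 = 2109544 + 400 = 2109944$)
$\frac{m}{a} = \frac{957393}{2109944}$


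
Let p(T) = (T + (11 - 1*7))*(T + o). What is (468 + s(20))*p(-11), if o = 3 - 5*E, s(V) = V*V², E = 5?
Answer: 1956108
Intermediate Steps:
s(V) = V³
o = -22 (o = 3 - 5*5 = 3 - 25 = -22)
p(T) = (-22 + T)*(4 + T) (p(T) = (T + (11 - 1*7))*(T - 22) = (T + (11 - 7))*(-22 + T) = (T + 4)*(-22 + T) = (4 + T)*(-22 + T) = (-22 + T)*(4 + T))
(468 + s(20))*p(-11) = (468 + 20³)*(-88 + (-11)² - 18*(-11)) = (468 + 8000)*(-88 + 121 + 198) = 8468*231 = 1956108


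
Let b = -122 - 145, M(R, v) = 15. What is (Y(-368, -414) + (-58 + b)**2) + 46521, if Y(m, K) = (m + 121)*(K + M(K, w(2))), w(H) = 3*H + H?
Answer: 250699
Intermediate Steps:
w(H) = 4*H
b = -267
Y(m, K) = (15 + K)*(121 + m) (Y(m, K) = (m + 121)*(K + 15) = (121 + m)*(15 + K) = (15 + K)*(121 + m))
(Y(-368, -414) + (-58 + b)**2) + 46521 = ((1815 + 15*(-368) + 121*(-414) - 414*(-368)) + (-58 - 267)**2) + 46521 = ((1815 - 5520 - 50094 + 152352) + (-325)**2) + 46521 = (98553 + 105625) + 46521 = 204178 + 46521 = 250699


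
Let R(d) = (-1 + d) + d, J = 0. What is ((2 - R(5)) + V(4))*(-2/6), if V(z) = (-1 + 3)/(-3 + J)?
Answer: 23/9 ≈ 2.5556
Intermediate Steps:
R(d) = -1 + 2*d
V(z) = -2/3 (V(z) = (-1 + 3)/(-3 + 0) = 2/(-3) = 2*(-1/3) = -2/3)
((2 - R(5)) + V(4))*(-2/6) = ((2 - (-1 + 2*5)) - 2/3)*(-2/6) = ((2 - (-1 + 10)) - 2/3)*(-2*1/6) = ((2 - 1*9) - 2/3)*(-1/3) = ((2 - 9) - 2/3)*(-1/3) = (-7 - 2/3)*(-1/3) = -23/3*(-1/3) = 23/9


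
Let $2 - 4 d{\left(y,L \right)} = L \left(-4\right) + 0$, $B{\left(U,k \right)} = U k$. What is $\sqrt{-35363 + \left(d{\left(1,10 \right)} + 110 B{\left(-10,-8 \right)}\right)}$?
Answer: $\frac{i \sqrt{106210}}{2} \approx 162.95 i$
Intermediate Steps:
$d{\left(y,L \right)} = \frac{1}{2} + L$ ($d{\left(y,L \right)} = \frac{1}{2} - \frac{L \left(-4\right) + 0}{4} = \frac{1}{2} - \frac{- 4 L + 0}{4} = \frac{1}{2} - \frac{\left(-4\right) L}{4} = \frac{1}{2} + L$)
$\sqrt{-35363 + \left(d{\left(1,10 \right)} + 110 B{\left(-10,-8 \right)}\right)} = \sqrt{-35363 + \left(\left(\frac{1}{2} + 10\right) + 110 \left(\left(-10\right) \left(-8\right)\right)\right)} = \sqrt{-35363 + \left(\frac{21}{2} + 110 \cdot 80\right)} = \sqrt{-35363 + \left(\frac{21}{2} + 8800\right)} = \sqrt{-35363 + \frac{17621}{2}} = \sqrt{- \frac{53105}{2}} = \frac{i \sqrt{106210}}{2}$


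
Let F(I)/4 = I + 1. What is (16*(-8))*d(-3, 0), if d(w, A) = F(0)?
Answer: -512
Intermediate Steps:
F(I) = 4 + 4*I (F(I) = 4*(I + 1) = 4*(1 + I) = 4 + 4*I)
d(w, A) = 4 (d(w, A) = 4 + 4*0 = 4 + 0 = 4)
(16*(-8))*d(-3, 0) = (16*(-8))*4 = -128*4 = -512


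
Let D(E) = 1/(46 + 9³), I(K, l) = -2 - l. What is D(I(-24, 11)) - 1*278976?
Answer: -216206399/775 ≈ -2.7898e+5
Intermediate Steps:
D(E) = 1/775 (D(E) = 1/(46 + 729) = 1/775)
D(I(-24, 11)) - 1*278976 = 1/775 - 1*278976 = 1/775 - 278976 = -216206399/775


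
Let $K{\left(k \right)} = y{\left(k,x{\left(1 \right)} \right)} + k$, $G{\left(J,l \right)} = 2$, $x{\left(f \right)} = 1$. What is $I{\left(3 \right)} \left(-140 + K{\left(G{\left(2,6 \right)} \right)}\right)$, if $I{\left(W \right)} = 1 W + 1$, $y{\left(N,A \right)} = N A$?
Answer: $-544$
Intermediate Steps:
$y{\left(N,A \right)} = A N$
$K{\left(k \right)} = 2 k$ ($K{\left(k \right)} = 1 k + k = k + k = 2 k$)
$I{\left(W \right)} = 1 + W$ ($I{\left(W \right)} = W + 1 = 1 + W$)
$I{\left(3 \right)} \left(-140 + K{\left(G{\left(2,6 \right)} \right)}\right) = \left(1 + 3\right) \left(-140 + 2 \cdot 2\right) = 4 \left(-140 + 4\right) = 4 \left(-136\right) = -544$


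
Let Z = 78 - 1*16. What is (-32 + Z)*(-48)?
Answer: -1440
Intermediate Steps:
Z = 62 (Z = 78 - 16 = 62)
(-32 + Z)*(-48) = (-32 + 62)*(-48) = 30*(-48) = -1440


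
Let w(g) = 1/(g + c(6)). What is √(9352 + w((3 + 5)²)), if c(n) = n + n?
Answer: √13504307/38 ≈ 96.706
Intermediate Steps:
c(n) = 2*n
w(g) = 1/(12 + g) (w(g) = 1/(g + 2*6) = 1/(g + 12) = 1/(12 + g))
√(9352 + w((3 + 5)²)) = √(9352 + 1/(12 + (3 + 5)²)) = √(9352 + 1/(12 + 8²)) = √(9352 + 1/(12 + 64)) = √(9352 + 1/76) = √(710753/76) = √13504307/38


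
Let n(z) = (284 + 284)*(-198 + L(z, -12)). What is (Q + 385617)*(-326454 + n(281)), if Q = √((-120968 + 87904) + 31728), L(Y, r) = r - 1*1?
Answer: -172101638334 - 892604*I*√334 ≈ -1.721e+11 - 1.6313e+7*I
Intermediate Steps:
L(Y, r) = -1 + r (L(Y, r) = r - 1 = -1 + r)
Q = 2*I*√334 (Q = √(-33064 + 31728) = √(-1336) = 2*I*√334 ≈ 36.551*I)
n(z) = -119848 (n(z) = (284 + 284)*(-198 + (-1 - 12)) = 568*(-198 - 13) = 568*(-211) = -119848)
(Q + 385617)*(-326454 + n(281)) = (2*I*√334 + 385617)*(-326454 - 119848) = (385617 + 2*I*√334)*(-446302) = -172101638334 - 892604*I*√334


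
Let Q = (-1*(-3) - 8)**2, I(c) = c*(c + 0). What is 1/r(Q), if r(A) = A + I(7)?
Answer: 1/74 ≈ 0.013514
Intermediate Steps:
I(c) = c**2 (I(c) = c*c = c**2)
Q = 25 (Q = (3 - 8)**2 = (-5)**2 = 25)
r(A) = 49 + A (r(A) = A + 7**2 = A + 49 = 49 + A)
1/r(Q) = 1/(49 + 25) = 1/74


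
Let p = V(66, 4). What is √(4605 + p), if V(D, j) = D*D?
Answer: √8961 ≈ 94.663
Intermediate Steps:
V(D, j) = D²
p = 4356 (p = 66² = 4356)
√(4605 + p) = √(4605 + 4356) = √8961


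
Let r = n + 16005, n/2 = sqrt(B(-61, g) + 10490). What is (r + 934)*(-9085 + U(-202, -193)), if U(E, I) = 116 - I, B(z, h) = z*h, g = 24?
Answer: -148656664 - 17552*sqrt(9026) ≈ -1.5032e+8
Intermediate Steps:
B(z, h) = h*z
n = 2*sqrt(9026) (n = 2*sqrt(24*(-61) + 10490) = 2*sqrt(-1464 + 10490) = 2*sqrt(9026) ≈ 190.01)
r = 16005 + 2*sqrt(9026) (r = 2*sqrt(9026) + 16005 = 16005 + 2*sqrt(9026) ≈ 16195.)
(r + 934)*(-9085 + U(-202, -193)) = ((16005 + 2*sqrt(9026)) + 934)*(-9085 + (116 - 1*(-193))) = (16939 + 2*sqrt(9026))*(-9085 + (116 + 193)) = (16939 + 2*sqrt(9026))*(-9085 + 309) = (16939 + 2*sqrt(9026))*(-8776) = -148656664 - 17552*sqrt(9026)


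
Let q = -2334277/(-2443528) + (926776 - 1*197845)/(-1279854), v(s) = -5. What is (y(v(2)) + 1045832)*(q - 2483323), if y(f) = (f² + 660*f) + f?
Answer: -168681471841554587981989/65153314269 ≈ -2.5890e+12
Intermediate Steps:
q = 201061741165/521226514152 (q = -2334277*(-1/2443528) + (926776 - 197845)*(-1/1279854) = 2334277/2443528 + 728931*(-1/1279854) = 2334277/2443528 - 242977/426618 = 201061741165/521226514152 ≈ 0.38575)
y(f) = f² + 661*f
(y(v(2)) + 1045832)*(q - 2483323) = (-5*(661 - 5) + 1045832)*(201061741165/521226514152 - 2483323) = (-5*656 + 1045832)*(-1294373589741745931/521226514152) = (-3280 + 1045832)*(-1294373589741745931/521226514152) = 1042552*(-1294373589741745931/521226514152) = -168681471841554587981989/65153314269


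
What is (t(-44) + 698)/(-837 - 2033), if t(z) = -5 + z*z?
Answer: -2629/2870 ≈ -0.91603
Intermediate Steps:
t(z) = -5 + z²
(t(-44) + 698)/(-837 - 2033) = ((-5 + (-44)²) + 698)/(-837 - 2033) = ((-5 + 1936) + 698)/(-2870) = (1931 + 698)*(-1/2870) = 2629*(-1/2870) = -2629/2870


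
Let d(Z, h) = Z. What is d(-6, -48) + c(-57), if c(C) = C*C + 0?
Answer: 3243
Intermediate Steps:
c(C) = C**2 (c(C) = C**2 + 0 = C**2)
d(-6, -48) + c(-57) = -6 + (-57)**2 = -6 + 3249 = 3243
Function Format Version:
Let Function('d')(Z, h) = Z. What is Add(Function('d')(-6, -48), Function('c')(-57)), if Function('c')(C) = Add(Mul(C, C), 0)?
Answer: 3243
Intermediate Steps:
Function('c')(C) = Pow(C, 2) (Function('c')(C) = Add(Pow(C, 2), 0) = Pow(C, 2))
Add(Function('d')(-6, -48), Function('c')(-57)) = Add(-6, Pow(-57, 2)) = Add(-6, 3249) = 3243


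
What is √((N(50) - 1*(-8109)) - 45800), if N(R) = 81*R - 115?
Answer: 2*I*√8439 ≈ 183.73*I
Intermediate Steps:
N(R) = -115 + 81*R
√((N(50) - 1*(-8109)) - 45800) = √(((-115 + 81*50) - 1*(-8109)) - 45800) = √(((-115 + 4050) + 8109) - 45800) = √((3935 + 8109) - 45800) = √(12044 - 45800) = √(-33756) = 2*I*√8439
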